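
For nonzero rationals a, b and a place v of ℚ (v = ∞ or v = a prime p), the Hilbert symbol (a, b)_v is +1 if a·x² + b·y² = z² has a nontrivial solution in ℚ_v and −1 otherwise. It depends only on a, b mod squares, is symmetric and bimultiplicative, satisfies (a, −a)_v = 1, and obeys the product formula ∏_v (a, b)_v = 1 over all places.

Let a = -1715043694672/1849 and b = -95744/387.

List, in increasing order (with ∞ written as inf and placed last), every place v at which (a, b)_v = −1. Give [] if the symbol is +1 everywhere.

(a, b) ≡ (-517, -16082) mod (ℚ^×)²; places V = {2, 3, 7, 11, 17, 43, 47, ∞}.
(a,b)_17: α=2, u≡14; β=1, v≡14 (mod 17); (14|17)=-1, (14|17)=-1; sign (−1)^0·-1^1·-1^2 = -1.
(a,b)_43: α=-2, u≡26; β=-1, v≡21 (mod 43); (26|43)=-1, (21|43)=+1; sign (−1)^0·-1^-1·+1^-2 = -1.
(a,b)_11: α=5, u≡6; β=1, v≡4 (mod 11); (6|11)=-1, (4|11)=+1; sign (−1)^1·-1^1·+1^5 = +1.
(a,b)_∞: sgn(-517)=−, sgn(-16082)=−, so -1.
(a,b)_47: α=1, u≡17; β=0, v≡38 (mod 47); (17|47)=+1, (38|47)=-1; sign (−1)^0·+1^0·-1^1 = -1.
(a,b)_2: α=4, β=9; u≡3, v≡7 (mod 8); ε(u)ε(v)=1·1, αω(v)=4·0, βω(u)=9·1; sum ≡ 0  ⇒  +1.
(a,b)_7: α=2, u≡2; β=0, v≡1 (mod 7); (2|7)=+1, (1|7)=+1; sign (−1)^0·+1^0·+1^2 = +1.
(a,b)_3: α=0, u≡2; β=-2, v≡1 (mod 3); (2|3)=-1, (1|3)=+1; sign (−1)^0·-1^-2·+1^0 = +1.
Ram(-517, -16082) = {17, 43, 47, ∞}; no ℚ_17-point on the conic.

[17, 43, 47, inf]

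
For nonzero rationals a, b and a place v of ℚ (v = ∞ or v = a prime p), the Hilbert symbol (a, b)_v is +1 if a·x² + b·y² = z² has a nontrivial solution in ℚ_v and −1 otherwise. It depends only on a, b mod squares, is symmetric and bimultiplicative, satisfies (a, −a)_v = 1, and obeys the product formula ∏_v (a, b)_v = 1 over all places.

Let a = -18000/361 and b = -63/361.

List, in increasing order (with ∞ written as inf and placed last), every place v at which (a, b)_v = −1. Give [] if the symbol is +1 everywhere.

(a, b) ≡ (-5, -7) mod (ℚ^×)²; places V = {2, 3, 5, 7, 19, ∞}.
(a,b)_7: α=0, u≡1; β=1, v≡3 (mod 7); (1|7)=+1, (3|7)=-1; sign (−1)^0·+1^1·-1^0 = +1.
(a,b)_∞: sgn(-5)=−, sgn(-7)=−, so -1.
(a,b)_19: α=-2, u≡12; β=-2, v≡13 (mod 19); (12|19)=-1, (13|19)=-1; sign (−1)^0·-1^-2·-1^-2 = +1.
(a,b)_3: α=2, u≡1; β=2, v≡2 (mod 3); (1|3)=+1, (2|3)=-1; sign (−1)^0·+1^2·-1^2 = +1.
(a,b)_2: α=4, β=0; u≡3, v≡1 (mod 8); ε(u)ε(v)=1·0, αω(v)=4·0, βω(u)=0·1; sum ≡ 0  ⇒  +1.
(a,b)_5: α=3, u≡1; β=0, v≡2 (mod 5); (1|5)=+1, (2|5)=-1; sign (−1)^0·+1^0·-1^3 = -1.
|Ram(-5, -7)| = 2, even; anisotropic at {5, ∞}.

[5, inf]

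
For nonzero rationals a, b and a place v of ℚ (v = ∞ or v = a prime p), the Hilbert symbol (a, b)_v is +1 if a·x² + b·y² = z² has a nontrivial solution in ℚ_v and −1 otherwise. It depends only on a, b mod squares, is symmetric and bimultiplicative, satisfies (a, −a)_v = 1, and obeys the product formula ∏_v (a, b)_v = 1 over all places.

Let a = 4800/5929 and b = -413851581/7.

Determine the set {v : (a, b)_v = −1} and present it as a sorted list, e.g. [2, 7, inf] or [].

Mod squares: a ≡ 3, b ≡ -2660203. Check v ∈ {∞, 2, 3, 5, 7, 11, 13, 23, 31, 41}.
v=13: a=13^0·(≡3), b=13^1·(≡2) mod 13; (3|13)=+1, (2|13)=-1; (−1)^{0·1·6}·(+1)^1·(-1)^0 = +1.
v=23: a=23^0·(≡6), b=23^1·(≡16) mod 23; (6|23)=+1, (16|23)=+1; (−1)^{0·1·11}·(+1)^1·(+1)^0 = +1.
v=11: a=11^-2·(≡3), b=11^2·(≡5) mod 11; (3|11)=+1, (5|11)=+1; (−1)^{-2·2·5}·(+1)^2·(+1)^-2 = +1.
v=7: a=7^-2·(≡6), b=7^-1·(≡4) mod 7; (6|7)=-1, (4|7)=+1; (−1)^{-2·-1·3}·(-1)^-1·(+1)^-2 = -1.
v=3: a=3^1·(≡1), b=3^2·(≡2) mod 3; (1|3)=+1, (2|3)=-1; (−1)^{1·2·1}·(+1)^2·(-1)^1 = -1.
v=5: a=5^2·(≡3), b=5^0·(≡2) mod 5; (3|5)=-1, (2|5)=-1; (−1)^{2·0·2}·(-1)^0·(-1)^2 = +1.
v=31: a=31^0·(≡11), b=31^1·(≡23) mod 31; (11|31)=-1, (23|31)=-1; (−1)^{0·1·15}·(-1)^1·(-1)^0 = -1.
v=41: a=41^0·(≡28), b=41^1·(≡37) mod 41; (28|41)=-1, (37|41)=+1; (−1)^{0·1·20}·(-1)^1·(+1)^0 = -1.
v=∞: 3 > 0 and -2660203 < 0  ⇒  (a,b)_∞ = +1.
v=2: v_2(a)=6, v_2(b)=0; units ≡ 3, 5 (mod 8); ε·ε+αω+βω = 1·0+6·1+0·1 ≡ 0  ⇒  (a,b)_2 = +1.
|Ram(3, -2660203)| = 4, even; anisotropic at {3, 7, 31, 41}.

[3, 7, 31, 41]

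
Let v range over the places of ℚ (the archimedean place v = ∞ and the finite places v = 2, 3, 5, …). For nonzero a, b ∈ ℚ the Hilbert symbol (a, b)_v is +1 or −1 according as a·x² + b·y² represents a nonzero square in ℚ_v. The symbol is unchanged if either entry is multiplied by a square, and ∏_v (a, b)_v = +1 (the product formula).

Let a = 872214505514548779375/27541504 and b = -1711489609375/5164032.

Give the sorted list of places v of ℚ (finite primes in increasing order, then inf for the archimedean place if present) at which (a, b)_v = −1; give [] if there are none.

[2, 5, 13, 19]

(a, b) ≡ (247, -23205) mod (ℚ^×)²; places V = {2, 3, 5, 7, 13, 17, 19, 41, ∞}.
(a,b)_41: α=-2, u≡8; β=-2, v≡2 (mod 41); (8|41)=+1, (2|41)=+1; sign (−1)^0·+1^-2·+1^-2 = +1.
(a,b)_2: α=-14, β=-10; u≡7, v≡3 (mod 8); ε(u)ε(v)=1·1, αω(v)=-14·1, βω(u)=-10·0; sum ≡ 1  ⇒  -1.
(a,b)_19: α=3, u≡3; β=0, v≡10 (mod 19); (3|19)=-1, (10|19)=-1; sign (−1)^0·-1^0·-1^3 = -1.
(a,b)_5: α=4, u≡3; β=7, v≡4 (mod 5); (3|5)=-1, (4|5)=+1; sign (−1)^0·-1^7·+1^4 = -1.
(a,b)_17: α=4, u≡1; β=3, v≡12 (mod 17); (1|17)=+1, (12|17)=-1; sign (−1)^0·+1^3·-1^4 = +1.
(a,b)_13: α=5, u≡8; β=1, v≡9 (mod 13); (8|13)=-1, (9|13)=+1; sign (−1)^0·-1^1·+1^5 = -1.
(a,b)_7: α=0, u≡4; β=3, v≡5 (mod 7); (4|7)=+1, (5|7)=-1; sign (−1)^0·+1^3·-1^0 = +1.
(a,b)_3: α=8, u≡1; β=-1, v≡2 (mod 3); (1|3)=+1, (2|3)=-1; sign (−1)^0·+1^-1·-1^8 = +1.
(a,b)_∞: sgn(247)=+, sgn(-23205)=−, so +1.
Ram(247, -23205) = {2, 5, 13, 19}; no ℚ_2-point on the conic.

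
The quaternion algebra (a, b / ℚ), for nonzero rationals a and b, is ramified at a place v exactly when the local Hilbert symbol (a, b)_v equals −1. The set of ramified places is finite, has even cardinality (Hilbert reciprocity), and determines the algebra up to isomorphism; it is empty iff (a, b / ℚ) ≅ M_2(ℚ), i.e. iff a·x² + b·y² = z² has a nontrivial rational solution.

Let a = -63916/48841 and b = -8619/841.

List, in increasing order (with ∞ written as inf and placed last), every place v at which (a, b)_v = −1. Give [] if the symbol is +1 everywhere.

[3, inf]

(a, b) ≡ (-19, -51) mod (ℚ^×)²; places V = {2, 3, 13, 17, 19, 29, ∞}.
(a,b)_19: α=1, u≡12; β=0, v≡9 (mod 19); (12|19)=-1, (9|19)=+1; sign (−1)^0·-1^0·+1^1 = +1.
(a,b)_2: α=2, β=0; u≡5, v≡5 (mod 8); ε(u)ε(v)=0·0, αω(v)=2·1, βω(u)=0·1; sum ≡ 0  ⇒  +1.
(a,b)_17: α=-2, u≡13; β=1, v≡11 (mod 17); (13|17)=+1, (11|17)=-1; sign (−1)^0·+1^1·-1^-2 = +1.
(a,b)_29: α=2, u≡8; β=-2, v≡23 (mod 29); (8|29)=-1, (23|29)=+1; sign (−1)^0·-1^-2·+1^2 = +1.
(a,b)_13: α=-2, u≡6; β=2, v≡3 (mod 13); (6|13)=-1, (3|13)=+1; sign (−1)^0·-1^2·+1^-2 = +1.
(a,b)_3: α=0, u≡2; β=1, v≡1 (mod 3); (2|3)=-1, (1|3)=+1; sign (−1)^0·-1^1·+1^0 = -1.
(a,b)_∞: sgn(-19)=−, sgn(-51)=−, so -1.
|Ram(-19, -51)| = 2, even; anisotropic at {3, ∞}.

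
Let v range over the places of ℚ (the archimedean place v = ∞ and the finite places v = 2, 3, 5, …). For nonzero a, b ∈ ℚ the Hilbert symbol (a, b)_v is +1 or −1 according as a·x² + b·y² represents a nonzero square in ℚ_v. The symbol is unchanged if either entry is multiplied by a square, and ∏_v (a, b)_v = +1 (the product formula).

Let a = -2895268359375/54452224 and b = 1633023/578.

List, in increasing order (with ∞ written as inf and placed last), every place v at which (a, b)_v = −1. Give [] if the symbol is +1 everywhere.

(a, b) ≡ (-322, 14) mod (ℚ^×)²; places V = {2, 3, 5, 7, 17, 23, ∞}.
(a,b)_2: α=-13, β=-1; u≡7, v≡7 (mod 8); ε(u)ε(v)=1·1, αω(v)=-13·0, βω(u)=-1·0; sum ≡ 1  ⇒  -1.
(a,b)_23: α=-1, u≡18; β=2, v≡17 (mod 23); (18|23)=+1, (17|23)=-1; sign (−1)^0·+1^2·-1^-1 = -1.
(a,b)_5: α=8, u≡2; β=0, v≡1 (mod 5); (2|5)=-1, (1|5)=+1; sign (−1)^0·-1^0·+1^8 = +1.
(a,b)_7: α=7, u≡6; β=3, v≡2 (mod 7); (6|7)=-1, (2|7)=+1; sign (−1)^1·-1^3·+1^7 = +1.
(a,b)_17: α=-2, u≡8; β=-2, v≡10 (mod 17); (8|17)=+1, (10|17)=-1; sign (−1)^0·+1^-2·-1^-2 = +1.
(a,b)_3: α=2, u≡2; β=2, v≡2 (mod 3); (2|3)=-1, (2|3)=-1; sign (−1)^0·-1^2·-1^2 = +1.
(a,b)_∞: sgn(-322)=−, sgn(14)=+, so +1.
Ram(-322, 14) = {2, 23}; no ℚ_2-point on the conic.

[2, 23]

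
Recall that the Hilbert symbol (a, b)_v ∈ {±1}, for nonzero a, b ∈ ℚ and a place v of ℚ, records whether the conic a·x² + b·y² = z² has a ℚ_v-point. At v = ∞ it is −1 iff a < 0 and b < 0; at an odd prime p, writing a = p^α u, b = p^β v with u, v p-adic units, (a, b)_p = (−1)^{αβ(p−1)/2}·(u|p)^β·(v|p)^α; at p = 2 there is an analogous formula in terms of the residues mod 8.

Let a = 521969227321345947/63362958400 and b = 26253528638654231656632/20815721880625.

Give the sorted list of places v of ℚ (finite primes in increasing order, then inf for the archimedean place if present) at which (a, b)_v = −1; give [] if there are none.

[11, 47]

(a, b) ≡ (187, 3102) mod (ℚ^×)²; places V = {2, 3, 5, 7, 11, 13, 17, 19, 29, 31, 37, 41, 47, ∞}.
(a,b)_5: α=-2, u≡2; β=-4, v≡3 (mod 5); (2|5)=-1, (3|5)=-1; sign (−1)^0·-1^-4·-1^-2 = +1.
(a,b)_2: α=-6, β=3; u≡3, v≡7 (mod 8); ε(u)ε(v)=1·1, αω(v)=-6·0, βω(u)=3·1; sum ≡ 0  ⇒  +1.
(a,b)_11: α=1, u≡10; β=1, v≡8 (mod 11); (10|11)=-1, (8|11)=-1; sign (−1)^1·-1^1·-1^1 = -1.
(a,b)_7: α=-2, u≡3; β=-2, v≡4 (mod 7); (3|7)=-1, (4|7)=+1; sign (−1)^0·-1^-2·+1^-2 = +1.
(a,b)_47: α=2, u≡30; β=3, v≡45 (mod 47); (30|47)=-1, (45|47)=-1; sign (−1)^0·-1^3·-1^2 = -1.
(a,b)_3: α=2, u≡1; β=3, v≡2 (mod 3); (1|3)=+1, (2|3)=-1; sign (−1)^0·+1^3·-1^2 = +1.
(a,b)_29: α=-2, u≡23; β=-4, v≡7 (mod 29); (23|29)=+1, (7|29)=+1; sign (−1)^0·+1^-4·+1^-2 = +1.
(a,b)_19: α=2, u≡16; β=4, v≡11 (mod 19); (16|19)=+1, (11|19)=+1; sign (−1)^0·+1^4·+1^2 = +1.
(a,b)_∞: sgn(187)=+, sgn(3102)=+, so +1.
(a,b)_17: α=1, u≡12; β=2, v≡13 (mod 17); (12|17)=-1, (13|17)=+1; sign (−1)^0·-1^2·+1^1 = +1.
(a,b)_41: α=2, u≡16; β=4, v≡35 (mod 41); (16|41)=+1, (35|41)=-1; sign (−1)^0·+1^4·-1^2 = +1.
(a,b)_31: α=-2, u≡10; β=-2, v≡1 (mod 31); (10|31)=+1, (1|31)=+1; sign (−1)^0·+1^-2·+1^-2 = +1.
(a,b)_13: α=2, u≡2; β=0, v≡8 (mod 13); (2|13)=-1, (8|13)=-1; sign (−1)^0·-1^0·-1^2 = +1.
(a,b)_37: α=2, u≡29; β=0, v≡23 (mod 37); (29|37)=-1, (23|37)=-1; sign (−1)^0·-1^0·-1^2 = +1.
Ram(187, 3102) = {11, 47}; no ℚ_11-point on the conic.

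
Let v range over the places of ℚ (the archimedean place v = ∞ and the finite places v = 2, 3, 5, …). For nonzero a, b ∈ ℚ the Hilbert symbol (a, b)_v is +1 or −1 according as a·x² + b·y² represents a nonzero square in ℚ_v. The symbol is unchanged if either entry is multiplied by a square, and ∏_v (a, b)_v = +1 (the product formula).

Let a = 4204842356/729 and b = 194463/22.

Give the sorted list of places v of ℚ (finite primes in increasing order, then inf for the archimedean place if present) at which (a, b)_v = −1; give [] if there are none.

Mod squares: a ≡ 6220181, b ≡ 475354. Check v ∈ {∞, 2, 3, 11, 13, 17, 29, 31, 37, 41}.
v=∞: 6220181 > 0 and 475354 > 0  ⇒  (a,b)_∞ = +1.
v=41: a=41^0·(≡29), b=41^1·(≡5) mod 41; (29|41)=-1, (5|41)=+1; (−1)^{0·1·20}·(-1)^1·(+1)^0 = -1.
v=13: a=13^2·(≡11), b=13^0·(≡1) mod 13; (11|13)=-1, (1|13)=+1; (−1)^{2·0·6}·(-1)^0·(+1)^2 = +1.
v=2: v_2(a)=2, v_2(b)=-1; units ≡ 5, 5 (mod 8); ε·ε+αω+βω = 0·0+2·1+-1·1 ≡ 1  ⇒  (a,b)_2 = -1.
v=3: a=3^-6·(≡2), b=3^2·(≡1) mod 3; (2|3)=-1, (1|3)=+1; (−1)^{-6·2·1}·(-1)^2·(+1)^-6 = +1.
v=17: a=17^1·(≡4), b=17^1·(≡3) mod 17; (4|17)=+1, (3|17)=-1; (−1)^{1·1·8}·(+1)^1·(-1)^1 = -1.
v=37: a=37^1·(≡17), b=37^0·(≡8) mod 37; (17|37)=-1, (8|37)=-1; (−1)^{1·0·18}·(-1)^0·(-1)^1 = -1.
v=29: a=29^1·(≡4), b=29^0·(≡14) mod 29; (4|29)=+1, (14|29)=-1; (−1)^{1·0·14}·(+1)^0·(-1)^1 = -1.
v=11: a=11^1·(≡1), b=11^-1·(≡8) mod 11; (1|11)=+1, (8|11)=-1; (−1)^{1·-1·5}·(+1)^-1·(-1)^1 = +1.
v=31: a=31^1·(≡20), b=31^1·(≡16) mod 31; (20|31)=+1, (16|31)=+1; (−1)^{1·1·15}·(+1)^1·(+1)^1 = -1.
(6220181, 475354 / ℚ) ramifies at {2, 17, 29, 31, 37, 41}: a division algebra.

[2, 17, 29, 31, 37, 41]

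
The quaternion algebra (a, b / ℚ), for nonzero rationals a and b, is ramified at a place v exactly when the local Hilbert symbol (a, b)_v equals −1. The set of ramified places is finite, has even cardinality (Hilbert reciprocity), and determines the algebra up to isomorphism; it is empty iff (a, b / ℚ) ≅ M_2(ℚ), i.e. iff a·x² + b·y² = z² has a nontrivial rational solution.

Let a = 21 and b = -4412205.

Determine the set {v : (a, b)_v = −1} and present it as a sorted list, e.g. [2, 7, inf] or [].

Mod squares: a ≡ 21, b ≡ -10005. Check v ∈ {∞, 2, 3, 5, 7, 23, 29}.
v=2: v_2(a)=0, v_2(b)=0; units ≡ 5, 3 (mod 8); ε·ε+αω+βω = 0·1+0·1+0·1 ≡ 0  ⇒  (a,b)_2 = +1.
v=5: a=5^0·(≡1), b=5^1·(≡4) mod 5; (1|5)=+1, (4|5)=+1; (−1)^{0·1·2}·(+1)^1·(+1)^0 = +1.
v=∞: 21 > 0 and -10005 < 0  ⇒  (a,b)_∞ = +1.
v=7: a=7^1·(≡3), b=7^2·(≡3) mod 7; (3|7)=-1, (3|7)=-1; (−1)^{1·2·3}·(-1)^2·(-1)^1 = -1.
v=23: a=23^0·(≡21), b=23^1·(≡8) mod 23; (21|23)=-1, (8|23)=+1; (−1)^{0·1·11}·(-1)^1·(+1)^0 = -1.
v=29: a=29^0·(≡21), b=29^1·(≡18) mod 29; (21|29)=-1, (18|29)=-1; (−1)^{0·1·14}·(-1)^1·(-1)^0 = -1.
v=3: a=3^1·(≡1), b=3^3·(≡1) mod 3; (1|3)=+1, (1|3)=+1; (−1)^{1·3·1}·(+1)^3·(+1)^1 = -1.
(21, -10005 / ℚ) ramifies at {3, 7, 23, 29}: a division algebra.

[3, 7, 23, 29]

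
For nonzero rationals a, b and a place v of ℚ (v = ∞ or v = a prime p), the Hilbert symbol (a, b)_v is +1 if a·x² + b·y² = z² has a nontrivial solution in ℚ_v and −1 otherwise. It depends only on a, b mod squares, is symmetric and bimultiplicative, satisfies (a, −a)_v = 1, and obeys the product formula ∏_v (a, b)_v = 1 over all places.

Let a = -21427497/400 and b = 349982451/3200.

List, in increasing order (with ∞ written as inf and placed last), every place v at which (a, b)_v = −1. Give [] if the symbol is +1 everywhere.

(a, b) ≡ (-29393, 176358) mod (ℚ^×)²; places V = {2, 3, 5, 7, 13, 17, 19, ∞}.
(a,b)_3: α=6, u≡1; β=5, v≡1 (mod 3); (1|3)=+1, (1|3)=+1; sign (−1)^0·+1^5·+1^6 = +1.
(a,b)_17: α=1, u≡14; β=1, v≡4 (mod 17); (14|17)=-1, (4|17)=+1; sign (−1)^0·-1^1·+1^1 = -1.
(a,b)_7: α=1, u≡1; β=3, v≡2 (mod 7); (1|7)=+1, (2|7)=+1; sign (−1)^1·+1^3·+1^1 = -1.
(a,b)_2: α=-4, β=-7; u≡7, v≡3 (mod 8); ε(u)ε(v)=1·1, αω(v)=-4·1, βω(u)=-7·0; sum ≡ 1  ⇒  -1.
(a,b)_∞: sgn(-29393)=−, sgn(176358)=+, so +1.
(a,b)_13: α=1, u≡4; β=1, v≡7 (mod 13); (4|13)=+1, (7|13)=-1; sign (−1)^0·+1^1·-1^1 = -1.
(a,b)_5: α=-2, u≡3; β=-2, v≡2 (mod 5); (3|5)=-1, (2|5)=-1; sign (−1)^0·-1^-2·-1^-2 = +1.
(a,b)_19: α=1, u≡1; β=1, v≡13 (mod 19); (1|19)=+1, (13|19)=-1; sign (−1)^1·+1^1·-1^1 = +1.
|Ram(-29393, 176358)| = 4, even; anisotropic at {2, 7, 13, 17}.

[2, 7, 13, 17]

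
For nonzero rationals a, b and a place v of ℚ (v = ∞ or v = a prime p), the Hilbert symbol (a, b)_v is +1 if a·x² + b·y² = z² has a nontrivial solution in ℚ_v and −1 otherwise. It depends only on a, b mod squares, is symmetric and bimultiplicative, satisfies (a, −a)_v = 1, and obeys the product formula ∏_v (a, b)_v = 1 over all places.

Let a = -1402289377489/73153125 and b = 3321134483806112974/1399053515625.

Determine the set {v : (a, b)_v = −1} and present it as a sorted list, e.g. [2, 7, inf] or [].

(a, b) ≡ (-5, 4862) mod (ℚ^×)²; places V = {2, 3, 5, 7, 11, 13, 17, ∞}.
(a,b)_11: α=2, u≡6; β=3, v≡10 (mod 11); (6|11)=-1, (10|11)=-1; sign (−1)^0·-1^3·-1^2 = -1.
(a,b)_5: α=-5, u≡4; β=-8, v≡2 (mod 5); (4|5)=+1, (2|5)=-1; sign (−1)^0·+1^-8·-1^-5 = -1.
(a,b)_3: α=-4, u≡1; β=-6, v≡2 (mod 3); (1|3)=+1, (2|3)=-1; sign (−1)^0·+1^-6·-1^-4 = +1.
(a,b)_7: α=4, u≡4; β=6, v≡4 (mod 7); (4|7)=+1, (4|7)=+1; sign (−1)^0·+1^6·+1^4 = +1.
(a,b)_2: α=0, β=1; u≡3, v≡7 (mod 8); ε(u)ε(v)=1·1, αω(v)=0·0, βω(u)=1·1; sum ≡ 0  ⇒  +1.
(a,b)_13: α=6, u≡7; β=9, v≡10 (mod 13); (7|13)=-1, (10|13)=+1; sign (−1)^0·-1^9·+1^6 = -1.
(a,b)_∞: sgn(-5)=−, sgn(4862)=+, so +1.
(a,b)_17: α=-2, u≡12; β=-3, v≡7 (mod 17); (12|17)=-1, (7|17)=-1; sign (−1)^0·-1^-3·-1^-2 = -1.
|Ram(-5, 4862)| = 4, even; anisotropic at {5, 11, 13, 17}.

[5, 11, 13, 17]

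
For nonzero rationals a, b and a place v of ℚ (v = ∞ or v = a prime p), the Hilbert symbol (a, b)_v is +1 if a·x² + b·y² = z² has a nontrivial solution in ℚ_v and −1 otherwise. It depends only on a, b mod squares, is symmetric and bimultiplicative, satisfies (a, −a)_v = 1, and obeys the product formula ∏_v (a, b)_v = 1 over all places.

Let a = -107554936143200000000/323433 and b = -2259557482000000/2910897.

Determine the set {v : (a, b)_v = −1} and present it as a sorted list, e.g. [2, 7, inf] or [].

[11, 13, 17, inf]

Mod squares: a ≡ -6006, b ≡ -14586. Check v ∈ {∞, 2, 3, 5, 7, 11, 13, 17, 19}.
v=2: v_2(a)=11, v_2(b)=7; units ≡ 5, 3 (mod 8); ε·ε+αω+βω = 0·1+11·1+7·1 ≡ 0  ⇒  (a,b)_2 = +1.
v=7: a=7^3·(≡5), b=7^2·(≡2) mod 7; (5|7)=-1, (2|7)=+1; (−1)^{3·2·3}·(-1)^2·(+1)^3 = +1.
v=11: a=11^-3·(≡4), b=11^-3·(≡3) mod 11; (4|11)=+1, (3|11)=+1; (−1)^{-3·-3·5}·(+1)^-3·(+1)^-3 = -1.
v=∞: -6006 < 0 and -14586 < 0  ⇒  (a,b)_∞ = -1.
v=17: a=17^4·(≡3), b=17^3·(≡9) mod 17; (3|17)=-1, (9|17)=+1; (−1)^{4·3·8}·(-1)^3·(+1)^4 = -1.
v=3: a=3^-5·(≡2), b=3^-7·(≡1) mod 3; (2|3)=-1, (1|3)=+1; (−1)^{-5·-7·1}·(-1)^-7·(+1)^-5 = +1.
v=19: a=19^2·(≡4), b=19^2·(≡6) mod 19; (4|19)=+1, (6|19)=+1; (−1)^{2·2·9}·(+1)^2·(+1)^2 = +1.
v=5: a=5^8·(≡1), b=5^6·(≡1) mod 5; (1|5)=+1, (1|5)=+1; (−1)^{8·6·2}·(+1)^6·(+1)^8 = +1.
v=13: a=13^1·(≡8), b=13^1·(≡9) mod 13; (8|13)=-1, (9|13)=+1; (−1)^{1·1·6}·(-1)^1·(+1)^1 = -1.
|Ram(-6006, -14586)| = 4, even; anisotropic at {11, 13, 17, ∞}.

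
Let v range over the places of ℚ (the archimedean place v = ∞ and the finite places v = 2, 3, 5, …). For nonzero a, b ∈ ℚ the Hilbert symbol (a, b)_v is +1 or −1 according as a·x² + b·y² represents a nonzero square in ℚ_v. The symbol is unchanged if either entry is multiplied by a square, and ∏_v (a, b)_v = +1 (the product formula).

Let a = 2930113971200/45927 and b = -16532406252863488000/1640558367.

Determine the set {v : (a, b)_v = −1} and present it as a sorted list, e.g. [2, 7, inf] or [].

[2, 13]

Mod squares: a ≡ 2639, b ≡ -17290. Check v ∈ {∞, 2, 3, 5, 7, 13, 19, 29}.
v=3: a=3^-8·(≡2), b=3^-14·(≡2) mod 3; (2|3)=-1, (2|3)=-1; (−1)^{-8·-14·1}·(-1)^-14·(-1)^-8 = +1.
v=∞: 2639 > 0 and -17290 < 0  ⇒  (a,b)_∞ = +1.
v=19: a=19^2·(≡7), b=19^3·(≡13) mod 19; (7|19)=+1, (13|19)=-1; (−1)^{2·3·9}·(+1)^3·(-1)^2 = +1.
v=5: a=5^2·(≡4), b=5^3·(≡3) mod 5; (4|5)=+1, (3|5)=-1; (−1)^{2·3·2}·(+1)^3·(-1)^2 = +1.
v=13: a=13^1·(≡11), b=13^1·(≡9) mod 13; (11|13)=-1, (9|13)=+1; (−1)^{1·1·6}·(-1)^1·(+1)^1 = -1.
v=2: v_2(a)=10, v_2(b)=21; units ≡ 7, 3 (mod 8); ε·ε+αω+βω = 1·1+10·1+21·0 ≡ 1  ⇒  (a,b)_2 = -1.
v=7: a=7^-1·(≡5), b=7^-3·(≡4) mod 7; (5|7)=-1, (4|7)=+1; (−1)^{-1·-3·3}·(-1)^-3·(+1)^-1 = +1.
v=29: a=29^3·(≡9), b=29^4·(≡7) mod 29; (9|29)=+1, (7|29)=+1; (−1)^{3·4·14}·(+1)^4·(+1)^3 = +1.
|Ram(2639, -17290)| = 2, even; anisotropic at {2, 13}.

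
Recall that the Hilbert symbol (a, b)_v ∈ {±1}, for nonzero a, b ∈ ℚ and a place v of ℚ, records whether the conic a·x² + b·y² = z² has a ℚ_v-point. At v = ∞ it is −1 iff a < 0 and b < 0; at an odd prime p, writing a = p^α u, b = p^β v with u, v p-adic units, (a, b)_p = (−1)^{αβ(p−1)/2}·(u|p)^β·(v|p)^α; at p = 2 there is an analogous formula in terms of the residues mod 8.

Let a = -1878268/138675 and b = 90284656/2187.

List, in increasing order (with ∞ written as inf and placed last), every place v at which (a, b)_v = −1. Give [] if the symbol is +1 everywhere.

[7, 29]

Mod squares: a ≡ -21, b ≡ 957. Check v ∈ {∞, 2, 3, 5, 7, 11, 19, 29, 37, 43}.
v=29: a=29^0·(≡18), b=29^1·(≡24) mod 29; (18|29)=-1, (24|29)=+1; (−1)^{0·1·14}·(-1)^1·(+1)^0 = -1.
v=37: a=37^2·(≡3), b=37^0·(≡17) mod 37; (3|37)=+1, (17|37)=-1; (−1)^{2·0·18}·(+1)^0·(-1)^2 = +1.
v=43: a=43^-2·(≡26), b=43^0·(≡6) mod 43; (26|43)=-1, (6|43)=+1; (−1)^{-2·0·21}·(-1)^0·(+1)^-2 = +1.
v=7: a=7^3·(≡1), b=7^2·(≡6) mod 7; (1|7)=+1, (6|7)=-1; (−1)^{3·2·3}·(+1)^2·(-1)^3 = -1.
v=2: v_2(a)=2, v_2(b)=4; units ≡ 3, 5 (mod 8); ε·ε+αω+βω = 1·0+2·1+4·1 ≡ 0  ⇒  (a,b)_2 = +1.
v=∞: -21 < 0 and 957 > 0  ⇒  (a,b)_∞ = +1.
v=19: a=19^0·(≡7), b=19^2·(≡9) mod 19; (7|19)=+1, (9|19)=+1; (−1)^{0·2·9}·(+1)^2·(+1)^0 = +1.
v=3: a=3^-1·(≡2), b=3^-7·(≡1) mod 3; (2|3)=-1, (1|3)=+1; (−1)^{-1·-7·1}·(-1)^-7·(+1)^-1 = +1.
v=5: a=5^-2·(≡1), b=5^0·(≡3) mod 5; (1|5)=+1, (3|5)=-1; (−1)^{-2·0·2}·(+1)^0·(-1)^-2 = +1.
v=11: a=11^0·(≡9), b=11^1·(≡10) mod 11; (9|11)=+1, (10|11)=-1; (−1)^{0·1·5}·(+1)^1·(-1)^0 = +1.
Ram(-21, 957) = {7, 29}; no ℚ_7-point on the conic.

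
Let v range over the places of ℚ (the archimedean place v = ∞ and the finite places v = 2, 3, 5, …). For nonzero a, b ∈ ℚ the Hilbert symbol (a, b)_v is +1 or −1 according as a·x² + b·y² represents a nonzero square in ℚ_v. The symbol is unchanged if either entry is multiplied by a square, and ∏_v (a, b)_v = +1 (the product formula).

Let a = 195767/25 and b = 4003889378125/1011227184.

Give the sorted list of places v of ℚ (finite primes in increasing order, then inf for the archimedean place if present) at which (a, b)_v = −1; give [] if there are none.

[2, 5, 7, 11, 13, 23]

(a, b) ≡ (143, 8855) mod (ℚ^×)²; places V = {2, 3, 5, 7, 11, 13, 17, 23, 31, 37, 47, ∞}.
(a,b)_13: α=1, u≡8; β=2, v≡6 (mod 13); (8|13)=-1, (6|13)=-1; sign (−1)^0·-1^2·-1^1 = -1.
(a,b)_7: α=0, u≡3; β=3, v≡6 (mod 7); (3|7)=-1, (6|7)=-1; sign (−1)^0·-1^3·-1^0 = -1.
(a,b)_47: α=0, u≡8; β=-2, v≡26 (mod 47); (8|47)=+1, (26|47)=-1; sign (−1)^0·+1^-2·-1^0 = +1.
(a,b)_23: α=0, u≡7; β=1, v≡15 (mod 23); (7|23)=-1, (15|23)=-1; sign (−1)^0·-1^1·-1^0 = -1.
(a,b)_11: α=1, u≡7; β=-1, v≡2 (mod 11); (7|11)=-1, (2|11)=-1; sign (−1)^1·-1^-1·-1^1 = -1.
(a,b)_17: α=0, u≡10; β=-2, v≡8 (mod 17); (10|17)=-1, (8|17)=+1; sign (−1)^0·-1^-2·+1^0 = +1.
(a,b)_31: α=0, u≡10; β=2, v≡18 (mod 31); (10|31)=+1, (18|31)=+1; sign (−1)^0·+1^2·+1^0 = +1.
(a,b)_5: α=-2, u≡2; β=5, v≡4 (mod 5); (2|5)=-1, (4|5)=+1; sign (−1)^0·-1^5·+1^-2 = -1.
(a,b)_2: α=0, β=-4; u≡7, v≡7 (mod 8); ε(u)ε(v)=1·1, αω(v)=0·0, βω(u)=-4·0; sum ≡ 1  ⇒  -1.
(a,b)_3: α=0, u≡2; β=-2, v≡2 (mod 3); (2|3)=-1, (2|3)=-1; sign (−1)^0·-1^-2·-1^0 = +1.
(a,b)_∞: sgn(143)=+, sgn(8855)=+, so +1.
(a,b)_37: α=2, u≡22; β=0, v≡25 (mod 37); (22|37)=-1, (25|37)=+1; sign (−1)^0·-1^0·+1^2 = +1.
(143, 8855 / ℚ) ramifies at {2, 5, 7, 11, 13, 23}: a division algebra.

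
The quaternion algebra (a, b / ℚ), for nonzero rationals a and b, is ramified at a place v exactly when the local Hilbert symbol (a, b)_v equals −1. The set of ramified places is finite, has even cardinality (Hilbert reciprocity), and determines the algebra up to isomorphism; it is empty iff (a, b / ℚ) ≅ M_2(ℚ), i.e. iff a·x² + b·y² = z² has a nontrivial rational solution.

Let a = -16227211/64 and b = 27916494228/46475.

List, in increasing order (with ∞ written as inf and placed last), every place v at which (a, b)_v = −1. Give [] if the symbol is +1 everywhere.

(a, b) ≡ (-96019, 3552703) mod (ℚ^×)²; places V = {2, 3, 5, 7, 11, 13, 29, 37, 43, ∞}.
(a,b)_7: α=1, u≡3; β=5, v≡1 (mod 7); (3|7)=-1, (1|7)=+1; sign (−1)^1·-1^5·+1^1 = +1.
(a,b)_5: α=0, u≡1; β=-2, v≡2 (mod 5); (1|5)=+1, (2|5)=-1; sign (−1)^0·+1^-2·-1^0 = +1.
(a,b)_∞: sgn(-96019)=−, sgn(3552703)=+, so +1.
(a,b)_11: α=1, u≡1; β=-1, v≡7 (mod 11); (1|11)=+1, (7|11)=-1; sign (−1)^1·+1^-1·-1^1 = +1.
(a,b)_2: α=-6, β=2; u≡5, v≡7 (mod 8); ε(u)ε(v)=0·1, αω(v)=-6·0, βω(u)=2·1; sum ≡ 0  ⇒  +1.
(a,b)_13: α=2, u≡1; β=-2, v≡6 (mod 13); (1|13)=+1, (6|13)=-1; sign (−1)^0·+1^-2·-1^2 = +1.
(a,b)_43: α=1, u≡18; β=1, v≡32 (mod 43); (18|43)=-1, (32|43)=-1; sign (−1)^1·-1^1·-1^1 = -1.
(a,b)_3: α=0, u≡2; β=2, v≡1 (mod 3); (2|3)=-1, (1|3)=+1; sign (−1)^0·-1^2·+1^0 = +1.
(a,b)_29: α=1, u≡9; β=1, v≡18 (mod 29); (9|29)=+1, (18|29)=-1; sign (−1)^0·+1^1·-1^1 = -1.
(a,b)_37: α=0, u≡1; β=1, v≡33 (mod 37); (1|37)=+1, (33|37)=+1; sign (−1)^0·+1^1·+1^0 = +1.
|Ram(-96019, 3552703)| = 2, even; anisotropic at {29, 43}.

[29, 43]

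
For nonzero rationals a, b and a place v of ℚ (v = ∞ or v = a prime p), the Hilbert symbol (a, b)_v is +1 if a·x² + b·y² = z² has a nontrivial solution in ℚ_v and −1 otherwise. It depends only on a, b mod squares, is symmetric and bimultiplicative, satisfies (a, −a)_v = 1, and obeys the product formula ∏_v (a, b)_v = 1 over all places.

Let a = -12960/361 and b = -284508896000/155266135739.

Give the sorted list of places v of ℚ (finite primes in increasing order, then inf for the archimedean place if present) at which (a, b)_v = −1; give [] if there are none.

Mod squares: a ≡ -10, b ≡ -385. Check v ∈ {∞, 2, 3, 5, 7, 11, 13, 19, 23, 37}.
v=11: a=11^0·(≡1), b=11^-1·(≡9) mod 11; (1|11)=+1, (9|11)=+1; (−1)^{0·-1·5}·(+1)^-1·(+1)^0 = +1.
v=7: a=7^0·(≡1), b=7^5·(≡2) mod 7; (1|7)=+1, (2|7)=+1; (−1)^{0·5·3}·(+1)^5·(+1)^0 = +1.
v=37: a=37^0·(≡34), b=37^-2·(≡14) mod 37; (34|37)=+1, (14|37)=-1; (−1)^{0·-2·18}·(+1)^-2·(-1)^0 = +1.
v=23: a=23^0·(≡18), b=23^2·(≡9) mod 23; (18|23)=+1, (9|23)=+1; (−1)^{0·2·11}·(+1)^2·(+1)^0 = +1.
v=∞: -10 < 0 and -385 < 0  ⇒  (a,b)_∞ = -1.
v=2: v_2(a)=5, v_2(b)=8; units ≡ 3, 7 (mod 8); ε·ε+αω+βω = 1·1+5·0+8·1 ≡ 1  ⇒  (a,b)_2 = -1.
v=19: a=19^-2·(≡17), b=19^-2·(≡3) mod 19; (17|19)=+1, (3|19)=-1; (−1)^{-2·-2·9}·(+1)^-2·(-1)^-2 = +1.
v=13: a=13^0·(≡4), b=13^-4·(≡2) mod 13; (4|13)=+1, (2|13)=-1; (−1)^{0·-4·6}·(+1)^-4·(-1)^0 = +1.
v=3: a=3^4·(≡2), b=3^0·(≡2) mod 3; (2|3)=-1, (2|3)=-1; (−1)^{4·0·1}·(-1)^0·(-1)^4 = +1.
v=5: a=5^1·(≡3), b=5^3·(≡3) mod 5; (3|5)=-1, (3|5)=-1; (−1)^{1·3·2}·(-1)^3·(-1)^1 = +1.
Ram(-10, -385) = {2, ∞}; no ℚ_2-point on the conic.

[2, inf]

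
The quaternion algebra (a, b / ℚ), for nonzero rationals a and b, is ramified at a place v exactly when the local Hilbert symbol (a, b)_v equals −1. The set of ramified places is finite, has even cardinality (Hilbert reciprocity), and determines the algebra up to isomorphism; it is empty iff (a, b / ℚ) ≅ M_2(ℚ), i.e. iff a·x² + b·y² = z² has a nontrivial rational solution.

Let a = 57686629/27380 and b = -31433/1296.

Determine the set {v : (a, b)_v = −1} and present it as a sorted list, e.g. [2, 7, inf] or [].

(a, b) ≡ (14105, -17) mod (ℚ^×)²; places V = {2, 3, 5, 7, 11, 13, 17, 31, 37, 43, ∞}.
(a,b)_13: α=3, u≡5; β=0, v≡3 (mod 13); (5|13)=-1, (3|13)=+1; sign (−1)^0·-1^0·+1^3 = +1.
(a,b)_3: α=0, u≡2; β=-4, v≡1 (mod 3); (2|3)=-1, (1|3)=+1; sign (−1)^0·-1^-4·+1^0 = +1.
(a,b)_5: α=-1, u≡4; β=0, v≡2 (mod 5); (4|5)=+1, (2|5)=-1; sign (−1)^0·+1^0·-1^-1 = -1.
(a,b)_31: α=1, u≡12; β=0, v≡5 (mod 31); (12|31)=-1, (5|31)=+1; sign (−1)^0·-1^0·+1^1 = +1.
(a,b)_43: α=0, u≡41; β=2, v≡33 (mod 43); (41|43)=+1, (33|43)=-1; sign (−1)^0·+1^2·-1^0 = +1.
(a,b)_2: α=-2, β=-4; u≡1, v≡7 (mod 8); ε(u)ε(v)=0·1, αω(v)=-2·0, βω(u)=-4·0; sum ≡ 0  ⇒  +1.
(a,b)_∞: sgn(14105)=+, sgn(-17)=−, so +1.
(a,b)_17: α=0, u≡7; β=1, v≡1 (mod 17); (7|17)=-1, (1|17)=+1; sign (−1)^0·-1^1·+1^0 = -1.
(a,b)_11: α=2, u≡9; β=0, v≡3 (mod 11); (9|11)=+1, (3|11)=+1; sign (−1)^0·+1^0·+1^2 = +1.
(a,b)_7: α=1, u≡5; β=0, v≡4 (mod 7); (5|7)=-1, (4|7)=+1; sign (−1)^0·-1^0·+1^1 = +1.
(a,b)_37: α=-2, u≡2; β=0, v≡17 (mod 37); (2|37)=-1, (17|37)=-1; sign (−1)^0·-1^0·-1^-2 = +1.
|Ram(14105, -17)| = 2, even; anisotropic at {5, 17}.

[5, 17]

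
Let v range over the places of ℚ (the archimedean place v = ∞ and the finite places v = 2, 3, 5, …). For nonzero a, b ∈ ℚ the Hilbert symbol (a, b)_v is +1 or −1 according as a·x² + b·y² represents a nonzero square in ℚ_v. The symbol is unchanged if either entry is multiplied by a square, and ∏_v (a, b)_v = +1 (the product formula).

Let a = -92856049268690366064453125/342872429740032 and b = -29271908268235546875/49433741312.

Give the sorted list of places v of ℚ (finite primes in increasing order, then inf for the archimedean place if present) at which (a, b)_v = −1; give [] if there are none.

Mod squares: a ≡ -114855, b ≡ -34086. Check v ∈ {∞, 2, 3, 5, 13, 17, 19, 23, 31}.
v=19: a=19^1·(≡5), b=19^1·(≡6) mod 19; (5|19)=+1, (6|19)=+1; (−1)^{1·1·9}·(+1)^1·(+1)^1 = -1.
v=3: a=3^-1·(≡1), b=3^3·(≡2) mod 3; (1|3)=+1, (2|3)=-1; (−1)^{-1·3·1}·(+1)^3·(-1)^-1 = +1.
v=23: a=23^4·(≡19), b=23^3·(≡18) mod 23; (19|23)=-1, (18|23)=+1; (−1)^{4·3·11}·(-1)^3·(+1)^4 = -1.
v=∞: -114855 < 0 and -34086 < 0  ⇒  (a,b)_∞ = -1.
v=13: a=13^1·(≡7), b=13^1·(≡12) mod 13; (7|13)=-1, (12|13)=+1; (−1)^{1·1·6}·(-1)^1·(+1)^1 = -1.
v=31: a=31^7·(≡6), b=31^4·(≡7) mod 31; (6|31)=-1, (7|31)=+1; (−1)^{7·4·15}·(-1)^4·(+1)^7 = +1.
v=2: v_2(a)=-14, v_2(b)=-11; units ≡ 1, 5 (mod 8); ε·ε+αω+βω = 0·0+-14·1+-11·0 ≡ 0  ⇒  (a,b)_2 = +1.
v=5: a=5^11·(≡4), b=5^8·(≡1) mod 5; (4|5)=+1, (1|5)=+1; (−1)^{11·8·2}·(+1)^8·(+1)^11 = +1.
v=17: a=17^-8·(≡11), b=17^-6·(≡4) mod 17; (11|17)=-1, (4|17)=+1; (−1)^{-8·-6·8}·(-1)^-6·(+1)^-8 = +1.
|Ram(-114855, -34086)| = 4, even; anisotropic at {13, 19, 23, ∞}.

[13, 19, 23, inf]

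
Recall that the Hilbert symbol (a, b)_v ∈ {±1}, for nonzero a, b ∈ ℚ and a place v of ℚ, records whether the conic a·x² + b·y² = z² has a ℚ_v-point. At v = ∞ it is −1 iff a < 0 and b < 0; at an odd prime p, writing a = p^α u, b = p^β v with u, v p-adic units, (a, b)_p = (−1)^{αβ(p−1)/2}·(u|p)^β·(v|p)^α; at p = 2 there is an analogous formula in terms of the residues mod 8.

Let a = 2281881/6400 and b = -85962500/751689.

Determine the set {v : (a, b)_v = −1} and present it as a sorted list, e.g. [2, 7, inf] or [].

[]

(a, b) ≡ (129, -65) mod (ℚ^×)²; places V = {2, 3, 5, 7, 13, 17, 19, 23, 43, ∞}.
(a,b)_3: α=1, u≡1; β=-2, v≡1 (mod 3); (1|3)=+1, (1|3)=+1; sign (−1)^0·+1^-2·+1^1 = +1.
(a,b)_19: α=2, u≡2; β=0, v≡5 (mod 19); (2|19)=-1, (5|19)=+1; sign (−1)^0·-1^0·+1^2 = +1.
(a,b)_17: α=0, u≡7; β=-4, v≡12 (mod 17); (7|17)=-1, (12|17)=-1; sign (−1)^0·-1^-4·-1^0 = +1.
(a,b)_2: α=-8, β=2; u≡1, v≡7 (mod 8); ε(u)ε(v)=0·1, αω(v)=-8·0, βω(u)=2·0; sum ≡ 0  ⇒  +1.
(a,b)_∞: sgn(129)=+, sgn(-65)=−, so +1.
(a,b)_13: α=0, u≡1; β=1, v≡5 (mod 13); (1|13)=+1, (5|13)=-1; sign (−1)^0·+1^1·-1^0 = +1.
(a,b)_23: α=0, u≡20; β=2, v≡6 (mod 23); (20|23)=-1, (6|23)=+1; sign (−1)^0·-1^2·+1^0 = +1.
(a,b)_7: α=2, u≡6; β=0, v≡6 (mod 7); (6|7)=-1, (6|7)=-1; sign (−1)^0·-1^0·-1^2 = +1.
(a,b)_43: α=1, u≡30; β=0, v≡15 (mod 43); (30|43)=-1, (15|43)=+1; sign (−1)^0·-1^0·+1^1 = +1.
(a,b)_5: α=-2, u≡1; β=5, v≡3 (mod 5); (1|5)=+1, (3|5)=-1; sign (−1)^0·+1^5·-1^-2 = +1.
Every local symbol is +1, so the conic 129·x² + -65·y² = z² has ℚ_v-points for all v and hence a ℚ-point; (a, b / ℚ) ≅ M_2(ℚ).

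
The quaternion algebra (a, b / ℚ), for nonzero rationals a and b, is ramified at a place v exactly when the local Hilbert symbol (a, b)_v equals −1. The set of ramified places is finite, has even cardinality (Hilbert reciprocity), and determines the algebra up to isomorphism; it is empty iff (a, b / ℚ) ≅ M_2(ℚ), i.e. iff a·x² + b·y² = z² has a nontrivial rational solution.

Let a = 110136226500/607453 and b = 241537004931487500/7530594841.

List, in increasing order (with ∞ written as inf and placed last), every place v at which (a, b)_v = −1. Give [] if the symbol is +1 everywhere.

[3, 23]

(a, b) ≡ (117645, 155) mod (ℚ^×)²; places V = {2, 3, 5, 7, 11, 19, 23, 31, ∞}.
(a,b)_5: α=3, u≡4; β=5, v≡1 (mod 5); (4|5)=+1, (1|5)=+1; sign (−1)^0·+1^5·+1^3 = +1.
(a,b)_2: α=2, β=2; u≡5, v≡3 (mod 8); ε(u)ε(v)=0·1, αω(v)=2·1, βω(u)=2·1; sum ≡ 0  ⇒  +1.
(a,b)_19: α=2, u≡1; β=4, v≡10 (mod 19); (1|19)=+1, (10|19)=-1; sign (−1)^0·+1^4·-1^2 = +1.
(a,b)_11: α=-1, u≡1; β=-2, v≡1 (mod 11); (1|11)=+1, (1|11)=+1; sign (−1)^0·+1^-2·+1^-1 = +1.
(a,b)_3: α=9, u≡2; β=14, v≡2 (mod 3); (2|3)=-1, (2|3)=-1; sign (−1)^0·-1^14·-1^9 = -1.
(a,b)_∞: sgn(117645)=+, sgn(155)=+, so +1.
(a,b)_23: α=-1, u≡13; β=-2, v≡21 (mod 23); (13|23)=+1, (21|23)=-1; sign (−1)^0·+1^-2·-1^-1 = -1.
(a,b)_7: α=-4, u≡6; β=-6, v≡4 (mod 7); (6|7)=-1, (4|7)=+1; sign (−1)^0·-1^-6·+1^-4 = +1.
(a,b)_31: α=1, u≡11; β=1, v≡1 (mod 31); (11|31)=-1, (1|31)=+1; sign (−1)^1·-1^1·+1^1 = +1.
|Ram(117645, 155)| = 2, even; anisotropic at {3, 23}.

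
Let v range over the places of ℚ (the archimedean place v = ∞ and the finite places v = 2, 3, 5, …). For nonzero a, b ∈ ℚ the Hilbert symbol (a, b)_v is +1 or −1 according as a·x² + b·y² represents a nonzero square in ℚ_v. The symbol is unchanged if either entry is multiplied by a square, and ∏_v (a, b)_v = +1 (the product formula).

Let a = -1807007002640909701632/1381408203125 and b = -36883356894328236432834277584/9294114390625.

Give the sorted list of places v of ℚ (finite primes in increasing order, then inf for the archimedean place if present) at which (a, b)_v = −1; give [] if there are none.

Mod squares: a ≡ -10010, b ≡ -429. Check v ∈ {∞, 2, 3, 5, 7, 11, 13, 29}.
v=5: a=5^-9·(≡3), b=5^-6·(≡1) mod 5; (3|5)=-1, (1|5)=+1; (−1)^{-9·-6·2}·(-1)^-6·(+1)^-9 = +1.
v=11: a=11^3·(≡3), b=11^5·(≡9) mod 11; (3|11)=+1, (9|11)=+1; (−1)^{3·5·5}·(+1)^5·(+1)^3 = -1.
v=29: a=29^-4·(≡25), b=29^-6·(≡4) mod 29; (25|29)=+1, (4|29)=+1; (−1)^{-4·-6·14}·(+1)^-6·(+1)^-4 = +1.
v=3: a=3^6·(≡1), b=3^9·(≡1) mod 3; (1|3)=+1, (1|3)=+1; (−1)^{6·9·1}·(+1)^9·(+1)^6 = +1.
v=7: a=7^3·(≡6), b=7^4·(≡3) mod 7; (6|7)=-1, (3|7)=-1; (−1)^{3·4·3}·(-1)^4·(-1)^3 = -1.
v=13: a=13^9·(≡9), b=13^13·(≡7) mod 13; (9|13)=+1, (7|13)=-1; (−1)^{9·13·6}·(+1)^13·(-1)^9 = -1.
v=2: v_2(a)=9, v_2(b)=4; units ≡ 3, 3 (mod 8); ε·ε+αω+βω = 1·1+9·1+4·1 ≡ 0  ⇒  (a,b)_2 = +1.
v=∞: -10010 < 0 and -429 < 0  ⇒  (a,b)_∞ = -1.
(-10010, -429 / ℚ) ramifies at {7, 11, 13, ∞}: a division algebra.

[7, 11, 13, inf]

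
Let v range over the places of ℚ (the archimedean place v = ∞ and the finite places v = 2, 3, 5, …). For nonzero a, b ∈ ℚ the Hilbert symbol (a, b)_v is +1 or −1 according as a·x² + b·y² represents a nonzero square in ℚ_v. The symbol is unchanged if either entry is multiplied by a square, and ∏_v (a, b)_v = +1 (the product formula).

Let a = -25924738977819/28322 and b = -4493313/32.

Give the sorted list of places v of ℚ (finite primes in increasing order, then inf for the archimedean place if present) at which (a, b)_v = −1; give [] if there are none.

[2, 11, 19, inf]

(a, b) ≡ (-38, -66) mod (ℚ^×)²; places V = {2, 3, 7, 11, 17, 19, 23, 41, ∞}.
(a,b)_2: α=-1, β=-5; u≡5, v≡7 (mod 8); ε(u)ε(v)=0·1, αω(v)=-1·0, βω(u)=-5·1; sum ≡ 1  ⇒  -1.
(a,b)_11: α=2, u≡2; β=1, v≡9 (mod 11); (2|11)=-1, (9|11)=+1; sign (−1)^0·-1^1·+1^2 = -1.
(a,b)_7: α=-2, u≡1; β=0, v≡2 (mod 7); (1|7)=+1, (2|7)=+1; sign (−1)^0·+1^0·+1^-2 = +1.
(a,b)_23: α=2, u≡4; β=0, v≡4 (mod 23); (4|23)=+1, (4|23)=+1; sign (−1)^0·+1^0·+1^2 = +1.
(a,b)_17: α=-2, u≡13; β=0, v≡13 (mod 17); (13|17)=+1, (13|17)=+1; sign (−1)^0·+1^0·+1^-2 = +1.
(a,b)_3: α=10, u≡1; β=5, v≡2 (mod 3); (1|3)=+1, (2|3)=-1; sign (−1)^0·+1^5·-1^10 = +1.
(a,b)_∞: sgn(-38)=−, sgn(-66)=−, so -1.
(a,b)_19: α=3, u≡9; β=0, v≡10 (mod 19); (9|19)=+1, (10|19)=-1; sign (−1)^0·+1^0·-1^3 = -1.
(a,b)_41: α=0, u≡14; β=2, v≡10 (mod 41); (14|41)=-1, (10|41)=+1; sign (−1)^0·-1^2·+1^0 = +1.
(-38, -66 / ℚ) ramifies at {2, 11, 19, ∞}: a division algebra.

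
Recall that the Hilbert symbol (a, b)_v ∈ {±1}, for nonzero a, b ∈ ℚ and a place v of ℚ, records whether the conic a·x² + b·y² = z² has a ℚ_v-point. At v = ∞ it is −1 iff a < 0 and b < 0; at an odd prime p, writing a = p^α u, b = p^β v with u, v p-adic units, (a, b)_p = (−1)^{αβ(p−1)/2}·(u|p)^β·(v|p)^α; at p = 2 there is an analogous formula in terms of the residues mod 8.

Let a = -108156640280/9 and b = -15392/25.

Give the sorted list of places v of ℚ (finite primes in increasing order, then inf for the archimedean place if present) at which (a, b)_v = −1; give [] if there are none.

(a, b) ≡ (-116870, -962) mod (ℚ^×)²; places V = {2, 3, 5, 13, 29, 31, 37, ∞}.
(a,b)_2: α=3, β=5; u≡5, v≡7 (mod 8); ε(u)ε(v)=0·1, αω(v)=3·0, βω(u)=5·1; sum ≡ 1  ⇒  -1.
(a,b)_∞: sgn(-116870)=−, sgn(-962)=−, so -1.
(a,b)_3: α=-2, u≡1; β=0, v≡1 (mod 3); (1|3)=+1, (1|3)=+1; sign (−1)^0·+1^0·+1^-2 = +1.
(a,b)_5: α=1, u≡1; β=-2, v≡3 (mod 5); (1|5)=+1, (3|5)=-1; sign (−1)^0·+1^-2·-1^1 = -1.
(a,b)_37: α=2, u≡35; β=1, v≡10 (mod 37); (35|37)=-1, (10|37)=+1; sign (−1)^0·-1^1·+1^2 = -1.
(a,b)_31: α=1, u≡22; β=0, v≡13 (mod 31); (22|31)=-1, (13|31)=-1; sign (−1)^0·-1^0·-1^1 = -1.
(a,b)_13: α=3, u≡2; β=1, v≡1 (mod 13); (2|13)=-1, (1|13)=+1; sign (−1)^0·-1^1·+1^3 = -1.
(a,b)_29: α=1, u≡6; β=0, v≡20 (mod 29); (6|29)=+1, (20|29)=+1; sign (−1)^0·+1^0·+1^1 = +1.
|Ram(-116870, -962)| = 6, even; anisotropic at {2, 5, 13, 31, 37, ∞}.

[2, 5, 13, 31, 37, inf]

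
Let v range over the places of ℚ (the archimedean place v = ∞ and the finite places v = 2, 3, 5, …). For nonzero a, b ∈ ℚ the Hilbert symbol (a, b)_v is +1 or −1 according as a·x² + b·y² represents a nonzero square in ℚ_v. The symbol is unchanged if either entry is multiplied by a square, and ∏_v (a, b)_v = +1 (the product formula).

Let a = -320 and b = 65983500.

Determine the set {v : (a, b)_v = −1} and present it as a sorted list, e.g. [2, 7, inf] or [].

[2, 5, 11, 31]

Mod squares: a ≡ -5, b ≡ 73315. Check v ∈ {∞, 2, 3, 5, 11, 31, 43}.
v=43: a=43^0·(≡24), b=43^1·(≡2) mod 43; (24|43)=+1, (2|43)=-1; (−1)^{0·1·21}·(+1)^1·(-1)^0 = +1.
v=2: v_2(a)=6, v_2(b)=2; units ≡ 3, 3 (mod 8); ε·ε+αω+βω = 1·1+6·1+2·1 ≡ 1  ⇒  (a,b)_2 = -1.
v=5: a=5^1·(≡1), b=5^3·(≡3) mod 5; (1|5)=+1, (3|5)=-1; (−1)^{1·3·2}·(+1)^3·(-1)^1 = -1.
v=∞: -5 < 0 and 73315 > 0  ⇒  (a,b)_∞ = +1.
v=11: a=11^0·(≡10), b=11^1·(≡2) mod 11; (10|11)=-1, (2|11)=-1; (−1)^{0·1·5}·(-1)^1·(-1)^0 = -1.
v=31: a=31^0·(≡21), b=31^1·(≡9) mod 31; (21|31)=-1, (9|31)=+1; (−1)^{0·1·15}·(-1)^1·(+1)^0 = -1.
v=3: a=3^0·(≡1), b=3^2·(≡1) mod 3; (1|3)=+1, (1|3)=+1; (−1)^{0·2·1}·(+1)^2·(+1)^0 = +1.
|Ram(-5, 73315)| = 4, even; anisotropic at {2, 5, 11, 31}.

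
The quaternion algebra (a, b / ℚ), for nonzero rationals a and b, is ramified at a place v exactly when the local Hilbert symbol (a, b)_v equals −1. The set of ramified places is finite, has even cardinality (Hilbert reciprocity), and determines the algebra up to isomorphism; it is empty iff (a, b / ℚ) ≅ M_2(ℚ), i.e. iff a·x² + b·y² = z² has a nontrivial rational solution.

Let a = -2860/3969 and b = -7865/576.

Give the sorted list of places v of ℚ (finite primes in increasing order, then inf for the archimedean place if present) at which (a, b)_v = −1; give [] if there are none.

[13, inf]

(a, b) ≡ (-715, -65) mod (ℚ^×)²; places V = {2, 3, 5, 7, 11, 13, ∞}.
(a,b)_5: α=1, u≡2; β=1, v≡2 (mod 5); (2|5)=-1, (2|5)=-1; sign (−1)^0·-1^1·-1^1 = +1.
(a,b)_13: α=1, u≡10; β=1, v≡8 (mod 13); (10|13)=+1, (8|13)=-1; sign (−1)^0·+1^1·-1^1 = -1.
(a,b)_7: α=-2, u≡6; β=0, v≡5 (mod 7); (6|7)=-1, (5|7)=-1; sign (−1)^0·-1^0·-1^-2 = +1.
(a,b)_∞: sgn(-715)=−, sgn(-65)=−, so -1.
(a,b)_11: α=1, u≡9; β=2, v≡3 (mod 11); (9|11)=+1, (3|11)=+1; sign (−1)^0·+1^2·+1^1 = +1.
(a,b)_2: α=2, β=-6; u≡5, v≡7 (mod 8); ε(u)ε(v)=0·1, αω(v)=2·0, βω(u)=-6·1; sum ≡ 0  ⇒  +1.
(a,b)_3: α=-4, u≡2; β=-2, v≡1 (mod 3); (2|3)=-1, (1|3)=+1; sign (−1)^0·-1^-2·+1^-4 = +1.
(-715, -65 / ℚ) ramifies at {13, ∞}: a division algebra.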